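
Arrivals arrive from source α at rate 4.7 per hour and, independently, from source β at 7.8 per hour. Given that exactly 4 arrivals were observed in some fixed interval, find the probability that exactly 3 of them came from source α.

Given the total, each event is independently from source α with probability p = λ_α/(λ_α+λ_β) = 4.7/12.5 = 0.3760.
So K ~ Binomial(4, 4.7/12.5): P(K = 3) = C(4,3) · (4.7/12.5)^3 · (7.8/12.5)^1 ≈ 0.1327.

0.1327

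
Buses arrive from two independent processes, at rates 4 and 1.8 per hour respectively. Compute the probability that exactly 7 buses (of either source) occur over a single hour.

0.1326

Independent Poisson processes superpose: combined rate λ = 4 + 1.8 = 5.8 per hour.
So μ = 5.8.
P(N = 7) = e^(−5.8) · 5.8^7/7! ≈ 0.1326.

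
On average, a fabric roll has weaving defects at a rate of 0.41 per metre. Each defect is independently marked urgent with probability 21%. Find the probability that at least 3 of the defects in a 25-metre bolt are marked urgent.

Thinning: the defects that are marked urgent themselves form a Poisson process with rate 0.21 × 0.41 = 0.0861 per metre.
Over the interval, μ = 0.0861 × 25 = 2.1525 (a 25-metre bolt = 25 metres).
P(N ≥ 3) = 1 − P(N ≤ 2) ≈ 0.3645.

0.3645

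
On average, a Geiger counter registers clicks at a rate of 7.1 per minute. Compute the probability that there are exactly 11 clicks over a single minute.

With mean μ = 7.1 per minute,
P(N = 11) = e^(−μ) μ^11/11! = e^(−7.1) · 7.1^11/39916800 ≈ 0.0478.

0.0478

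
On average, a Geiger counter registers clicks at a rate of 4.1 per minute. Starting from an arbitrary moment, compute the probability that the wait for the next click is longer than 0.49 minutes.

0.1341

The wait for the next event is exponential with rate λ = 4.1 per minute.
P(T > 0.49) = e^(−λt) = e^(−4.1 × 0.49) = e^(−2.009) ≈ 0.1341.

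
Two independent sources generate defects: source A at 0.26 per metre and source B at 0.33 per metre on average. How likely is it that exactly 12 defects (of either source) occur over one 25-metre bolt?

0.0870

Independent Poisson processes superpose: combined rate λ = 0.26 + 0.33 = 0.59 per metre.
Over the interval, μ = 0.59 × 25 = 14.75 (a 25-metre bolt = 25 metres).
P(N = 12) = e^(−14.75) · 14.75^12/12! ≈ 0.0870.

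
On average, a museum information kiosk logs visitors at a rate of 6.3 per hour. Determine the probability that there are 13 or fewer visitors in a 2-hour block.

0.6169

Over the interval, μ = 6.3 × 2 = 12.6 (a 2-hour block = 2 hours).
P(N ≤ 13) = Σ_{j=0}^{13} e^(−μ) μ^j/j! ≈ 0.6169.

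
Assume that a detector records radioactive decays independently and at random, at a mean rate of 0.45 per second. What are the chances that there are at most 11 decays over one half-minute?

Over the interval, μ = 0.45 × 30 = 13.5 (a half-minute = 30 seconds).
P(N ≤ 11) = Σ_{j=0}^{11} e^(−μ) μ^j/j! ≈ 0.3045.

0.3045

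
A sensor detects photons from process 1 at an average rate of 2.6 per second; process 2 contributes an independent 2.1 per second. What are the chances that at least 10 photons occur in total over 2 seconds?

Independent Poisson processes superpose: combined rate λ = 2.6 + 2.1 = 4.7 per second.
Over the interval, μ = 4.7 × 2 = 9.4 (2 seconds).
P(N ≥ 10) = 1 − P(N ≤ 9) ≈ 0.4651.

0.4651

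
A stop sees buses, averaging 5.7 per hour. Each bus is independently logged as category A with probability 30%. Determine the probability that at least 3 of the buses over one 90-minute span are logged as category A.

0.4727

Thinning: the buses that are logged as category A themselves form a Poisson process with rate 0.3 × 5.7 = 1.71 per hour.
Over the interval, μ = 1.71 × 1.5 = 2.565 (a 90-minute span = 1.5 hours).
P(N ≥ 3) = 1 − P(N ≤ 2) ≈ 0.4727.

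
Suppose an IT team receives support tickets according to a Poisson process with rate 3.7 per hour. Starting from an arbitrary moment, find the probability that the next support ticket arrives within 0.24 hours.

0.5885

Inter-arrival times are exponential with rate λ = 3.7 per hour.
P(T ≤ 0.24) = 1 − e^(−λt) = 1 − e^(−3.7 × 0.24) = 1 − e^(−0.888) ≈ 0.5885.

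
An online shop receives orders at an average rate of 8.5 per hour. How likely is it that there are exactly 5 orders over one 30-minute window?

0.1648

Over the interval, μ = 8.5 × 0.5 = 4.25 (a 30-minute window = 0.5 hours).
P(N = 5) = e^(−μ) μ^5/5! = e^(−4.25) · 4.25^5/120 ≈ 0.1648.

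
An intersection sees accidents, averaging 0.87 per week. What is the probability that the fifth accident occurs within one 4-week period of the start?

Over the interval, μ = 0.87 × 4 = 3.48 (a 4-week period = 4 weeks).
The fifth arrival falls in the interval iff at least 5 events occur there: P(S_5 ≤ t) = P(N ≥ 5) = 1 − P(N ≤ 4) ≈ 0.2708.

0.2708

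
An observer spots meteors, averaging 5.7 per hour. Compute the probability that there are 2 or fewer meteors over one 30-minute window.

0.4576

Over the interval, μ = 5.7 × 0.5 = 2.85 (a 30-minute window = 0.5 hours).
P(N ≤ 2) = Σ_{j=0}^{2} e^(−μ) μ^j/j! ≈ 0.4576.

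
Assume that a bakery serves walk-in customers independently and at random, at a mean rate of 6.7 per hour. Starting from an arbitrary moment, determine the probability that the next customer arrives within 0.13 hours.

0.5815

Inter-arrival times are exponential with rate λ = 6.7 per hour.
P(T ≤ 0.13) = 1 − e^(−λt) = 1 − e^(−6.7 × 0.13) = 1 − e^(−0.871) ≈ 0.5815.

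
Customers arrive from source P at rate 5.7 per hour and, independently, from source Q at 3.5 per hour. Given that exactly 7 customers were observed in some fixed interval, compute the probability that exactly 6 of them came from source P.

Given the total, each event is independently from source P with probability p = λ_P/(λ_P+λ_Q) = 5.7/9.2 ≈ 0.6196.
So K ~ Binomial(7, 5.7/9.2): P(K = 6) = C(7,6) · (5.7/9.2)^6 · (3.5/9.2)^1 ≈ 0.1506.

0.1506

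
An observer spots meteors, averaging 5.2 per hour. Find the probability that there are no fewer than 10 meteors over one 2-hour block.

Over the interval, μ = 5.2 × 2 = 10.4 (a 2-hour block = 2 hours).
P(N ≥ 10) = 1 − P(N ≤ 9) = 1 − Σ_{j=0}^{9} e^(−μ) μ^j/j! ≈ 0.5910.

0.5910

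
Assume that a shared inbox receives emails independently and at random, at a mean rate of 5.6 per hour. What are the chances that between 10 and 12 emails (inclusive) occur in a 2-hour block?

0.3474

Over the interval, μ = 5.6 × 2 = 11.2 (a 2-hour block = 2 hours).
P(10 ≤ N ≤ 12) = Σ_{j=10}^{12} e^(−11.2) · 11.2^j/j! ≈ 0.3474.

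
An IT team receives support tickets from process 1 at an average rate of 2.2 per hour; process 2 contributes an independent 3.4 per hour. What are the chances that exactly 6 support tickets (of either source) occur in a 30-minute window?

0.0407

Independent Poisson processes superpose: combined rate λ = 2.2 + 3.4 = 5.6 per hour.
Over the interval, μ = 5.6 × 0.5 = 2.8 (a 30-minute window = 0.5 hours).
P(N = 6) = e^(−2.8) · 2.8^6/6! ≈ 0.0407.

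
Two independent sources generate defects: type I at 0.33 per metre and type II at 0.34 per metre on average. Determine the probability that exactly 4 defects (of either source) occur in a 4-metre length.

Independent Poisson processes superpose: combined rate λ = 0.33 + 0.34 = 0.67 per metre.
Over the interval, μ = 0.67 × 4 = 2.68 (a 4-metre length = 4 metres).
P(N = 4) = e^(−2.68) · 2.68^4/4! ≈ 0.1474.

0.1474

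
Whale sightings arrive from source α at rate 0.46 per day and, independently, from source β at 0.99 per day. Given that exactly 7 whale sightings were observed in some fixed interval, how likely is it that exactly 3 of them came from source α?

Given the total, each event is independently from source α with probability p = λ_α/(λ_α+λ_β) = 0.46/1.45 ≈ 0.3172.
So K ~ Binomial(7, 0.46/1.45): P(K = 3) = C(7,3) · (0.46/1.45)^3 · (0.99/1.45)^4 ≈ 0.2428.

0.2428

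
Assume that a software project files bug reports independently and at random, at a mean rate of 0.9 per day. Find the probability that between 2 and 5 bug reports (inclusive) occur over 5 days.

0.6418

Over the interval, μ = 0.9 × 5 = 4.5 (5 days).
P(2 ≤ N ≤ 5) = Σ_{j=2}^{5} e^(−4.5) · 4.5^j/j! ≈ 0.6418.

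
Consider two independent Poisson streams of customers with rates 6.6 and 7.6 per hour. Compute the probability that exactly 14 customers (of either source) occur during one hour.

Independent Poisson processes superpose: combined rate λ = 6.6 + 7.6 = 14.2 per hour.
So μ = 14.2.
P(N = 14) = e^(−14.2) · 14.2^14/14! ≈ 0.1058.

0.1058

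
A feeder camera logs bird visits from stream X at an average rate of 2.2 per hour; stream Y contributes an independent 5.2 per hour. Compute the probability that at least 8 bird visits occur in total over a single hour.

0.4607

Independent Poisson processes superpose: combined rate λ = 2.2 + 5.2 = 7.4 per hour.
So μ = 7.4.
P(N ≥ 8) = 1 − P(N ≤ 7) ≈ 0.4607.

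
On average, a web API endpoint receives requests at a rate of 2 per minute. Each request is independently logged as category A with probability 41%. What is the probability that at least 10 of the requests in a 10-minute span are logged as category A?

0.3085

Thinning: the requests that are logged as category A themselves form a Poisson process with rate 0.41 × 2 = 0.82 per minute.
Over the interval, μ = 0.82 × 10 = 8.2 (a 10-minute span = 10 minutes).
P(N ≥ 10) = 1 − P(N ≤ 9) ≈ 0.3085.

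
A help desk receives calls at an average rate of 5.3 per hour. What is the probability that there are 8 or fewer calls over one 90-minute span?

Over the interval, μ = 5.3 × 1.5 = 7.95 (a 90-minute span = 1.5 hours).
P(N ≤ 8) = Σ_{j=0}^{8} e^(−μ) μ^j/j! ≈ 0.5995.

0.5995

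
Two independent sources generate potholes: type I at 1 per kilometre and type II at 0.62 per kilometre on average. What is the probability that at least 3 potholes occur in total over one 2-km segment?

0.6284

Independent Poisson processes superpose: combined rate λ = 1 + 0.62 = 1.62 per kilometre.
Over the interval, μ = 1.62 × 2 = 3.24 (a 2-km segment = 2 kilometres).
P(N ≥ 3) = 1 − P(N ≤ 2) ≈ 0.6284.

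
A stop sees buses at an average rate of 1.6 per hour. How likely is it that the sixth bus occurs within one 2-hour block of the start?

0.1054

Over the interval, μ = 1.6 × 2 = 3.2 (a 2-hour block = 2 hours).
The sixth arrival falls in the interval iff at least 6 events occur there: P(S_6 ≤ t) = P(N ≥ 6) = 1 − P(N ≤ 5) ≈ 0.1054.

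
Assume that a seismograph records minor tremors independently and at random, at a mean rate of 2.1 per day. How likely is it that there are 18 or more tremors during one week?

Over the interval, μ = 2.1 × 7 = 14.7 (a week = 7 days).
P(N ≥ 18) = 1 − P(N ≤ 17) = 1 − Σ_{j=0}^{17} e^(−μ) μ^j/j! ≈ 0.2263.

0.2263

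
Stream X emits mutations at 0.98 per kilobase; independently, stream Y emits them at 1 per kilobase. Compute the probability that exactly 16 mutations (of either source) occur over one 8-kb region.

0.0991

Independent Poisson processes superpose: combined rate λ = 0.98 + 1 = 1.98 per kilobase.
Over the interval, μ = 1.98 × 8 = 15.84 (an 8-kb region = 8 kilobases).
P(N = 16) = e^(−15.84) · 15.84^16/16! ≈ 0.0991.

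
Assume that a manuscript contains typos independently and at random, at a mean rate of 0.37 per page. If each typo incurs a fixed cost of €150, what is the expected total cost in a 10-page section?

€555

E[N] = 0.37 × 10 = 3.7 (a 10-page section = 10 pages); E[cost] = 3.7 × €150 = €555.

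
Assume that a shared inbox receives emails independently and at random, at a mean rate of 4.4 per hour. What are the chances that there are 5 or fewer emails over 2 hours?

0.1284

Over the interval, μ = 4.4 × 2 = 8.8 (2 hours).
P(N ≤ 5) = Σ_{j=0}^{5} e^(−μ) μ^j/j! ≈ 0.1284.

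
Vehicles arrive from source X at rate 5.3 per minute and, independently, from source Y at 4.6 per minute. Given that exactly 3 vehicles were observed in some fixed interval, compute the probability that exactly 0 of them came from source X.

0.1003

Given the total, each event is independently from source X with probability p = λ_X/(λ_X+λ_Y) = 5.3/9.9 ≈ 0.5354.
So K ~ Binomial(3, 5.3/9.9): P(K = 0) = C(3,0) · (5.3/9.9)^0 · (4.6/9.9)^3 ≈ 0.1003.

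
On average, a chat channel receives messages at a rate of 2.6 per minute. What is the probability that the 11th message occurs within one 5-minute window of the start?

0.7483

Over the interval, μ = 2.6 × 5 = 13 (a 5-minute window = 5 minutes).
The 11th arrival falls in the interval iff at least 11 events occur there: P(S_11 ≤ t) = P(N ≥ 11) = 1 − P(N ≤ 10) ≈ 0.7483.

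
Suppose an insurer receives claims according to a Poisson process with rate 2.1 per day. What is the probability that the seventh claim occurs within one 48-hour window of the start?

0.1325

Over the interval, μ = 2.1 × 2 = 4.2 (a 48-hour window = 2 days).
The seventh arrival falls in the interval iff at least 7 events occur there: P(S_7 ≤ t) = P(N ≥ 7) = 1 − P(N ≤ 6) ≈ 0.1325.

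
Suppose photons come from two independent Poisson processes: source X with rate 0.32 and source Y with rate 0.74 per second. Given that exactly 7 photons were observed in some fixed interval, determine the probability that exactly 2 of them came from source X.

Given the total, each event is independently from source X with probability p = λ_X/(λ_X+λ_Y) = 0.32/1.06 ≈ 0.3019.
So K ~ Binomial(7, 0.32/1.06): P(K = 2) = C(7,2) · (0.32/1.06)^2 · (0.74/1.06)^5 ≈ 0.3173.

0.3173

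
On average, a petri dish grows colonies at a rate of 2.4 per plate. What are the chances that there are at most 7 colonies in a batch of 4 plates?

Over the interval, μ = 2.4 × 4 = 9.6 (a batch of 4 plates = 4 plates).
P(N ≤ 7) = Σ_{j=0}^{7} e^(−μ) μ^j/j! ≈ 0.2584.

0.2584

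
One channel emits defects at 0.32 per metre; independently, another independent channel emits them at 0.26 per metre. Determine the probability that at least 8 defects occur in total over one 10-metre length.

0.2290

Independent Poisson processes superpose: combined rate λ = 0.32 + 0.26 = 0.58 per metre.
Over the interval, μ = 0.58 × 10 = 5.8 (a 10-metre length = 10 metres).
P(N ≥ 8) = 1 − P(N ≤ 7) ≈ 0.2290.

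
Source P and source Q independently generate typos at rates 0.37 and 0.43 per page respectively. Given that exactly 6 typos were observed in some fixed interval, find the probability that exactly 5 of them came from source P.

Given the total, each event is independently from source P with probability p = λ_P/(λ_P+λ_Q) = 0.37/0.8 = 0.4625.
So K ~ Binomial(6, 0.37/0.8): P(K = 5) = C(6,5) · (0.37/0.8)^5 · (0.43/0.8)^1 ≈ 0.0682.

0.0682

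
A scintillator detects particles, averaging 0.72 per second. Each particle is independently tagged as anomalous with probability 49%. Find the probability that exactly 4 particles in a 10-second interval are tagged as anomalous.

0.1895

Thinning: the particles that are tagged as anomalous themselves form a Poisson process with rate 0.49 × 0.72 = 0.3528 per second.
Over the interval, μ = 0.3528 × 10 = 3.528 (a 10-second interval = 10 seconds).
P(N = 4) = e^(−3.528) · 3.528^4/4! ≈ 0.1895.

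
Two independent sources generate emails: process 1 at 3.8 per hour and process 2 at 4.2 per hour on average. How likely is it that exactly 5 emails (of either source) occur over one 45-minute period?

0.1606

Independent Poisson processes superpose: combined rate λ = 3.8 + 4.2 = 8 per hour.
Over the interval, μ = 8 × 0.75 = 6 (a 45-minute period = 0.75 hours).
P(N = 5) = e^(−6) · 6^5/5! ≈ 0.1606.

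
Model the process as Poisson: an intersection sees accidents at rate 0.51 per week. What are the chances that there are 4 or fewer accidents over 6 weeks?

Over the interval, μ = 0.51 × 6 = 3.06 (6 weeks).
P(N ≤ 4) = Σ_{j=0}^{4} e^(−μ) μ^j/j! ≈ 0.8051.

0.8051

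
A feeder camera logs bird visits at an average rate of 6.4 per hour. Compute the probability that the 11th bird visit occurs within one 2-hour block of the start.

Over the interval, μ = 6.4 × 2 = 12.8 (a 2-hour block = 2 hours).
The 11th arrival falls in the interval iff at least 11 events occur there: P(S_11 ≤ t) = P(N ≥ 11) = 1 − P(N ≤ 10) ≈ 0.7307.

0.7307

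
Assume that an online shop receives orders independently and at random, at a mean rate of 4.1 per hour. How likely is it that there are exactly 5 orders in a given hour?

With mean μ = 4.1 per hour,
P(N = 5) = e^(−μ) μ^5/5! = e^(−4.1) · 4.1^5/120 ≈ 0.1600.

0.1600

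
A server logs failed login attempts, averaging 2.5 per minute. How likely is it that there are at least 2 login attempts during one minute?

0.7127

With mean μ = 2.5 per minute,
P(N ≥ 2) = 1 − P(N ≤ 1) = 1 − Σ_{j=0}^{1} e^(−μ) μ^j/j! ≈ 0.7127.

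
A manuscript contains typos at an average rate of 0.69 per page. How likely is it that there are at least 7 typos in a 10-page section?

Over the interval, μ = 0.69 × 10 = 6.9 (a 10-page section = 10 pages).
P(N ≥ 7) = 1 − P(N ≤ 6) = 1 − Σ_{j=0}^{6} e^(−μ) μ^j/j! ≈ 0.5353.

0.5353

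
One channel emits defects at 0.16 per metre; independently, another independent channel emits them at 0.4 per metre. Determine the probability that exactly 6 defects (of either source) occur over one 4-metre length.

0.0187

Independent Poisson processes superpose: combined rate λ = 0.16 + 0.4 = 0.56 per metre.
Over the interval, μ = 0.56 × 4 = 2.24 (a 4-metre length = 4 metres).
P(N = 6) = e^(−2.24) · 2.24^6/6! ≈ 0.0187.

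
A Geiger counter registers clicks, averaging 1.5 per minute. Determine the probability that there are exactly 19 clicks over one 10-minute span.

0.0557

Over the interval, μ = 1.5 × 10 = 15 (a 10-minute span = 10 minutes).
P(N = 19) = e^(−μ) μ^19/19! = e^(−15) · 15^19/121645100408832000 ≈ 0.0557.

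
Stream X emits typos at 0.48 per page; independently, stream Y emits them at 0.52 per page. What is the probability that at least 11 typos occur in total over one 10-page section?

Independent Poisson processes superpose: combined rate λ = 0.48 + 0.52 = 1 per page.
Over the interval, μ = 1 × 10 = 10 (a 10-page section = 10 pages).
P(N ≥ 11) = 1 − P(N ≤ 10) ≈ 0.4170.

0.4170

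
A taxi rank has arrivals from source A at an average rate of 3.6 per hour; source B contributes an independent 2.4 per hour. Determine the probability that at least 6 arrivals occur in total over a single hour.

Independent Poisson processes superpose: combined rate λ = 3.6 + 2.4 = 6 per hour.
So μ = 6.
P(N ≥ 6) = 1 − P(N ≤ 5) ≈ 0.5543.

0.5543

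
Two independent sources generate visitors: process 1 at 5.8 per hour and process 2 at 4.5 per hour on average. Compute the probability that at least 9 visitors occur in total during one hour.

0.6999

Independent Poisson processes superpose: combined rate λ = 5.8 + 4.5 = 10.3 per hour.
So μ = 10.3.
P(N ≥ 9) = 1 − P(N ≤ 8) ≈ 0.6999.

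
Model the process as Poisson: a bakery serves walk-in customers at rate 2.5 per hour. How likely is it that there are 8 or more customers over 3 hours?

Over the interval, μ = 2.5 × 3 = 7.5 (3 hours).
P(N ≥ 8) = 1 − P(N ≤ 7) = 1 − Σ_{j=0}^{7} e^(−μ) μ^j/j! ≈ 0.4754.

0.4754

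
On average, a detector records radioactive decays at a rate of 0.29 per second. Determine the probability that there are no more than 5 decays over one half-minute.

Over the interval, μ = 0.29 × 30 = 8.7 (a half-minute = 30 seconds).
P(N ≤ 5) = Σ_{j=0}^{5} e^(−μ) μ^j/j! ≈ 0.1352.

0.1352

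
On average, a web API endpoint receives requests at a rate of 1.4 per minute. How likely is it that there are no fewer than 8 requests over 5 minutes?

Over the interval, μ = 1.4 × 5 = 7 (5 minutes).
P(N ≥ 8) = 1 − P(N ≤ 7) = 1 − Σ_{j=0}^{7} e^(−μ) μ^j/j! ≈ 0.4013.

0.4013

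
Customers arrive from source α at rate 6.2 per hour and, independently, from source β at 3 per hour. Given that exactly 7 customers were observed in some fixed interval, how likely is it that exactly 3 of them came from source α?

0.1211

Given the total, each event is independently from source α with probability p = λ_α/(λ_α+λ_β) = 6.2/9.2 ≈ 0.6739.
So K ~ Binomial(7, 6.2/9.2): P(K = 3) = C(7,3) · (6.2/9.2)^3 · (3/9.2)^4 ≈ 0.1211.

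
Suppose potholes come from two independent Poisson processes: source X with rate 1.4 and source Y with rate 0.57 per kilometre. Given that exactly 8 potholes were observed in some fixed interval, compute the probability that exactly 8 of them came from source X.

0.0651

Given the total, each event is independently from source X with probability p = λ_X/(λ_X+λ_Y) = 1.4/1.97 ≈ 0.7107.
So K ~ Binomial(8, 1.4/1.97): P(K = 8) = C(8,8) · (1.4/1.97)^8 · (0.57/1.97)^0 ≈ 0.0651.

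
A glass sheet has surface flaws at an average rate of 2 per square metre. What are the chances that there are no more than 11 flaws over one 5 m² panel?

0.6968

Over the interval, μ = 2 × 5 = 10 (a 5 m² panel = 5 square metres).
P(N ≤ 11) = Σ_{j=0}^{11} e^(−μ) μ^j/j! ≈ 0.6968.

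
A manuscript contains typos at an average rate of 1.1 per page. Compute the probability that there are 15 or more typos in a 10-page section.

Over the interval, μ = 1.1 × 10 = 11 (a 10-page section = 10 pages).
P(N ≥ 15) = 1 − P(N ≤ 14) = 1 − Σ_{j=0}^{14} e^(−μ) μ^j/j! ≈ 0.1460.

0.1460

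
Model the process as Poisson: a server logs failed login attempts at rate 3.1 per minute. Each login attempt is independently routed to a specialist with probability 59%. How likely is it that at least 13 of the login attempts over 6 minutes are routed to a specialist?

0.3085

Thinning: the login attempts that are routed to a specialist themselves form a Poisson process with rate 0.59 × 3.1 = 1.829 per minute.
Over the interval, μ = 1.829 × 6 = 10.974 (6 minutes).
P(N ≥ 13) = 1 − P(N ≤ 12) ≈ 0.3085.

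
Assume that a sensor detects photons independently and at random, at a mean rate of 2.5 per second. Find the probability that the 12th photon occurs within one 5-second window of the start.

0.5942

Over the interval, μ = 2.5 × 5 = 12.5 (a 5-second window = 5 seconds).
The 12th arrival falls in the interval iff at least 12 events occur there: P(S_12 ≤ t) = P(N ≥ 12) = 1 − P(N ≤ 11) ≈ 0.5942.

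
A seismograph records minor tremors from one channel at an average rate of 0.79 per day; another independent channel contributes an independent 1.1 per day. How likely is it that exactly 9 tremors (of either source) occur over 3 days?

0.0575

Independent Poisson processes superpose: combined rate λ = 0.79 + 1.1 = 1.89 per day.
Over the interval, μ = 1.89 × 3 = 5.67 (3 days).
P(N = 9) = e^(−5.67) · 5.67^9/9! ≈ 0.0575.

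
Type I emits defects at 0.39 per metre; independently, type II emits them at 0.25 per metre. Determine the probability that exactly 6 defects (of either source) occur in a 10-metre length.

Independent Poisson processes superpose: combined rate λ = 0.39 + 0.25 = 0.64 per metre.
Over the interval, μ = 0.64 × 10 = 6.4 (a 10-metre length = 10 metres).
P(N = 6) = e^(−6.4) · 6.4^6/6! ≈ 0.1586.

0.1586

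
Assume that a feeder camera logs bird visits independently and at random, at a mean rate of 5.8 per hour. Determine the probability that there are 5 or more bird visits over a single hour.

With mean μ = 5.8 per hour,
P(N ≥ 5) = 1 − P(N ≤ 4) = 1 − Σ_{j=0}^{4} e^(−μ) μ^j/j! ≈ 0.6873.

0.6873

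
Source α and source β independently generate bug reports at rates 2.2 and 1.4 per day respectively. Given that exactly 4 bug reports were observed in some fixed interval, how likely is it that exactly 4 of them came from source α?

0.1395

Given the total, each event is independently from source α with probability p = λ_α/(λ_α+λ_β) = 2.2/3.6 ≈ 0.6111.
So K ~ Binomial(4, 2.2/3.6): P(K = 4) = C(4,4) · (2.2/3.6)^4 · (1.4/3.6)^0 ≈ 0.1395.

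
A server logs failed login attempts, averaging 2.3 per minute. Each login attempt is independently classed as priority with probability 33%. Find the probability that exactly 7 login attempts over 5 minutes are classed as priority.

Thinning: the login attempts that are classed as priority themselves form a Poisson process with rate 0.33 × 2.3 = 0.759 per minute.
Over the interval, μ = 0.759 × 5 = 3.795 (5 minutes).
P(N = 7) = e^(−3.795) · 3.795^7/7! ≈ 0.0506.

0.0506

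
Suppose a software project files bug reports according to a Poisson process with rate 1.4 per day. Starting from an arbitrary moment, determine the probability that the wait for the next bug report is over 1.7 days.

The wait for the next event is exponential with rate λ = 1.4 per day.
P(T > 1.7) = e^(−λt) = e^(−1.4 × 1.7) = e^(−2.38) ≈ 0.0926.

0.0926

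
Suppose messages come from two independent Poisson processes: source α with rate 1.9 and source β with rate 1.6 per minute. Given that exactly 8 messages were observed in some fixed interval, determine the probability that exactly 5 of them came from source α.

0.2522

Given the total, each event is independently from source α with probability p = λ_α/(λ_α+λ_β) = 1.9/3.5 ≈ 0.5429.
So K ~ Binomial(8, 1.9/3.5): P(K = 5) = C(8,5) · (1.9/3.5)^5 · (1.6/3.5)^3 ≈ 0.2522.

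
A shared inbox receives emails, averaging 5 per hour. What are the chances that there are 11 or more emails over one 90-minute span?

0.1378

Over the interval, μ = 5 × 1.5 = 7.5 (a 90-minute span = 1.5 hours).
P(N ≥ 11) = 1 − P(N ≤ 10) = 1 − Σ_{j=0}^{10} e^(−μ) μ^j/j! ≈ 0.1378.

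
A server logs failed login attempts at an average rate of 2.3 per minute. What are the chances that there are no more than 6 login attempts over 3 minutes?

Over the interval, μ = 2.3 × 3 = 6.9 (3 minutes).
P(N ≤ 6) = Σ_{j=0}^{6} e^(−μ) μ^j/j! ≈ 0.4647.

0.4647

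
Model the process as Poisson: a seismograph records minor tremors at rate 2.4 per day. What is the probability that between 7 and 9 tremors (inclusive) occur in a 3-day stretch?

0.3893

Over the interval, μ = 2.4 × 3 = 7.2 (a 3-day stretch = 3 days).
P(7 ≤ N ≤ 9) = Σ_{j=7}^{9} e^(−7.2) · 7.2^j/j! ≈ 0.3893.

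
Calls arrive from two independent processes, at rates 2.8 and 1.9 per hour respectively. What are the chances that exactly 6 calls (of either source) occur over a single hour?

0.1362

Independent Poisson processes superpose: combined rate λ = 2.8 + 1.9 = 4.7 per hour.
So μ = 4.7.
P(N = 6) = e^(−4.7) · 4.7^6/6! ≈ 0.1362.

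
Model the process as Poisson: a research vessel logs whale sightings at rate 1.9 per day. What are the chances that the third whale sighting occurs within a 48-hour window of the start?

0.7311

Over the interval, μ = 1.9 × 2 = 3.8 (a 48-hour window = 2 days).
The third arrival falls in the interval iff at least 3 events occur there: P(S_3 ≤ t) = P(N ≥ 3) = 1 − P(N ≤ 2) ≈ 0.7311.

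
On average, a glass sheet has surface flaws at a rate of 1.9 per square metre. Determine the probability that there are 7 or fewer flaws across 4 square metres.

0.5100

Over the interval, μ = 1.9 × 4 = 7.6 (4 square metres).
P(N ≤ 7) = Σ_{j=0}^{7} e^(−μ) μ^j/j! ≈ 0.5100.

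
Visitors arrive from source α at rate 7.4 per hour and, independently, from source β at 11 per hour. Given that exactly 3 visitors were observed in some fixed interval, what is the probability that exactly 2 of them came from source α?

0.2901

Given the total, each event is independently from source α with probability p = λ_α/(λ_α+λ_β) = 7.4/18.4 ≈ 0.4022.
So K ~ Binomial(3, 7.4/18.4): P(K = 2) = C(3,2) · (7.4/18.4)^2 · (11/18.4)^1 ≈ 0.2901.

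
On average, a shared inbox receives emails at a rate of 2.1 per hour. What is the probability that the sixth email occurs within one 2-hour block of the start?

0.2469

Over the interval, μ = 2.1 × 2 = 4.2 (a 2-hour block = 2 hours).
The sixth arrival falls in the interval iff at least 6 events occur there: P(S_6 ≤ t) = P(N ≥ 6) = 1 − P(N ≤ 5) ≈ 0.2469.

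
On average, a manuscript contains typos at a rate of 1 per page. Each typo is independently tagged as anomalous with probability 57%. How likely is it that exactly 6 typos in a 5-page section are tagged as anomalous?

Thinning: the typos that are tagged as anomalous themselves form a Poisson process with rate 0.57 × 1 = 0.57 per page.
Over the interval, μ = 0.57 × 5 = 2.85 (a 5-page section = 5 pages).
P(N = 6) = e^(−2.85) · 2.85^6/6! ≈ 0.0431.

0.0431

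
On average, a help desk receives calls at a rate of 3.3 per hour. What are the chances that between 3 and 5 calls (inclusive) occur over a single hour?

With mean μ = 3.3 per hour,
P(3 ≤ N ≤ 5) = Σ_{j=3}^{5} e^(−3.3) · 3.3^j/j! ≈ 0.5235.

0.5235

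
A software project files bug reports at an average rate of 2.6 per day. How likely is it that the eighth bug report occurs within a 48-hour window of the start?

Over the interval, μ = 2.6 × 2 = 5.2 (a 48-hour window = 2 days).
The eighth arrival falls in the interval iff at least 8 events occur there: P(S_8 ≤ t) = P(N ≥ 8) = 1 − P(N ≤ 7) ≈ 0.1551.

0.1551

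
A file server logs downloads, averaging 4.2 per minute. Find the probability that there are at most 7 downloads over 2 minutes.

Over the interval, μ = 4.2 × 2 = 8.4 (2 minutes).
P(N ≤ 7) = Σ_{j=0}^{7} e^(−μ) μ^j/j! ≈ 0.3987.

0.3987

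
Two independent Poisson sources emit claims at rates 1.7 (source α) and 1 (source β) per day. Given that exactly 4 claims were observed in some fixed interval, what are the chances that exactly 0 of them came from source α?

Given the total, each event is independently from source α with probability p = λ_α/(λ_α+λ_β) = 1.7/2.7 ≈ 0.6296.
So K ~ Binomial(4, 1.7/2.7): P(K = 0) = C(4,0) · (1.7/2.7)^0 · (1/2.7)^4 ≈ 0.0188.

0.0188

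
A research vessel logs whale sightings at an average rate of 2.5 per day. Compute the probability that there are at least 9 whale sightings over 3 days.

0.3380

Over the interval, μ = 2.5 × 3 = 7.5 (3 days).
P(N ≥ 9) = 1 − P(N ≤ 8) = 1 − Σ_{j=0}^{8} e^(−μ) μ^j/j! ≈ 0.3380.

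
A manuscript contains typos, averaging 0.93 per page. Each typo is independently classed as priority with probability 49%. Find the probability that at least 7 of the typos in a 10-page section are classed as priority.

Thinning: the typos that are classed as priority themselves form a Poisson process with rate 0.49 × 0.93 = 0.4557 per page.
Over the interval, μ = 0.4557 × 10 = 4.557 (a 10-page section = 10 pages).
P(N ≥ 7) = 1 − P(N ≤ 6) ≈ 0.1763.

0.1763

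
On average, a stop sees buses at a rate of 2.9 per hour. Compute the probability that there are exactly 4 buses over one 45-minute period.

Over the interval, μ = 2.9 × 0.75 = 2.175 (a 45-minute period = 0.75 hours).
P(N = 4) = e^(−μ) μ^4/4! = e^(−2.175) · 2.175^4/24 ≈ 0.1059.

0.1059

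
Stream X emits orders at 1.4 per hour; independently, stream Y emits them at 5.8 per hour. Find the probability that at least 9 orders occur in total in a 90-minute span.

0.7498

Independent Poisson processes superpose: combined rate λ = 1.4 + 5.8 = 7.2 per hour.
Over the interval, μ = 7.2 × 1.5 = 10.8 (a 90-minute span = 1.5 hours).
P(N ≥ 9) = 1 − P(N ≤ 8) ≈ 0.7498.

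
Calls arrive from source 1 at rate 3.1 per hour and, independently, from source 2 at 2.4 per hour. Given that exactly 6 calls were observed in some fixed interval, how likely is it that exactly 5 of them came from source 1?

0.1489

Given the total, each event is independently from source 1 with probability p = λ_1/(λ_1+λ_2) = 3.1/5.5 ≈ 0.5636.
So K ~ Binomial(6, 3.1/5.5): P(K = 5) = C(6,5) · (3.1/5.5)^5 · (2.4/5.5)^1 ≈ 0.1489.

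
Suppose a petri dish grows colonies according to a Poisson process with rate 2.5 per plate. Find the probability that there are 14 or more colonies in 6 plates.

0.6368

Over the interval, μ = 2.5 × 6 = 15 (6 plates).
P(N ≥ 14) = 1 − P(N ≤ 13) = 1 − Σ_{j=0}^{13} e^(−μ) μ^j/j! ≈ 0.6368.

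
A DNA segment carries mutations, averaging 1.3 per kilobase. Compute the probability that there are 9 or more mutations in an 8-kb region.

Over the interval, μ = 1.3 × 8 = 10.4 (an 8-kb region = 8 kilobases).
P(N ≥ 9) = 1 − P(N ≤ 8) = 1 − Σ_{j=0}^{8} e^(−μ) μ^j/j! ≈ 0.7104.

0.7104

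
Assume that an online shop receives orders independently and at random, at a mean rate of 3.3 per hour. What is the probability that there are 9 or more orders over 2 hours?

0.2204

Over the interval, μ = 3.3 × 2 = 6.6 (2 hours).
P(N ≥ 9) = 1 − P(N ≤ 8) = 1 − Σ_{j=0}^{8} e^(−μ) μ^j/j! ≈ 0.2204.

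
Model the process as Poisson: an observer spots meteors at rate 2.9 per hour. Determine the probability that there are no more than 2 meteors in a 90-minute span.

0.1912

Over the interval, μ = 2.9 × 1.5 = 4.35 (a 90-minute span = 1.5 hours).
P(N ≤ 2) = Σ_{j=0}^{2} e^(−μ) μ^j/j! ≈ 0.1912.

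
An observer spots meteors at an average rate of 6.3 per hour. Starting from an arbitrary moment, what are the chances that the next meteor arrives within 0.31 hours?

Inter-arrival times are exponential with rate λ = 6.3 per hour.
P(T ≤ 0.31) = 1 − e^(−λt) = 1 − e^(−6.3 × 0.31) = 1 − e^(−1.953) ≈ 0.8582.

0.8582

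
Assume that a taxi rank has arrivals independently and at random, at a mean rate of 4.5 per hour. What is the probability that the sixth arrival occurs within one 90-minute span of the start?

0.6662

Over the interval, μ = 4.5 × 1.5 = 6.75 (a 90-minute span = 1.5 hours).
The sixth arrival falls in the interval iff at least 6 events occur there: P(S_6 ≤ t) = P(N ≥ 6) = 1 − P(N ≤ 5) ≈ 0.6662.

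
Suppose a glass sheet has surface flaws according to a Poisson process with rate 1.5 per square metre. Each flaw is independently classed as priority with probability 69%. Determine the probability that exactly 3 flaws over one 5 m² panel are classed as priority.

Thinning: the flaws that are classed as priority themselves form a Poisson process with rate 0.69 × 1.5 = 1.035 per square metre.
Over the interval, μ = 1.035 × 5 = 5.175 (a 5 m² panel = 5 square metres).
P(N = 3) = e^(−5.175) · 5.175^3/3! ≈ 0.1306.

0.1306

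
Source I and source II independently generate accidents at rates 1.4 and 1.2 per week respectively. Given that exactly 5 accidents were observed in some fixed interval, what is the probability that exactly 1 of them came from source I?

Given the total, each event is independently from source I with probability p = λ_I/(λ_I+λ_II) = 1.4/2.6 ≈ 0.5385.
So K ~ Binomial(5, 1.4/2.6): P(K = 1) = C(5,1) · (1.4/2.6)^1 · (1.2/2.6)^4 ≈ 0.1222.

0.1222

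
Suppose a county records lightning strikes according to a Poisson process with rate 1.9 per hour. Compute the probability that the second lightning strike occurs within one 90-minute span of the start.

0.7773

Over the interval, μ = 1.9 × 1.5 = 2.85 (a 90-minute span = 1.5 hours).
The second arrival falls in the interval iff at least 2 events occur there: P(S_2 ≤ t) = P(N ≥ 2) = 1 − P(N ≤ 1) ≈ 0.7773.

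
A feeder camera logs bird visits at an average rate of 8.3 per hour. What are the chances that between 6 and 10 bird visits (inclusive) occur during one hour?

0.6198

With mean μ = 8.3 per hour,
P(6 ≤ N ≤ 10) = Σ_{j=6}^{10} e^(−8.3) · 8.3^j/j! ≈ 0.6198.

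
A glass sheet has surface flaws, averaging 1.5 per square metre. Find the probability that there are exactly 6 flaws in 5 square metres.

Over the interval, μ = 1.5 × 5 = 7.5 (5 square metres).
P(N = 6) = e^(−μ) μ^6/6! = e^(−7.5) · 7.5^6/720 ≈ 0.1367.

0.1367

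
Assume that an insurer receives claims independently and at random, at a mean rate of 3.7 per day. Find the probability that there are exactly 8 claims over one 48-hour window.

0.1363

Over the interval, μ = 3.7 × 2 = 7.4 (a 48-hour window = 2 days).
P(N = 8) = e^(−μ) μ^8/8! = e^(−7.4) · 7.4^8/40320 ≈ 0.1363.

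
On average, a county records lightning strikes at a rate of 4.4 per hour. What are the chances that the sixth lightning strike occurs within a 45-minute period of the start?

0.1171

Over the interval, μ = 4.4 × 0.75 = 3.3 (a 45-minute period = 0.75 hours).
The sixth arrival falls in the interval iff at least 6 events occur there: P(S_6 ≤ t) = P(N ≥ 6) = 1 − P(N ≤ 5) ≈ 0.1171.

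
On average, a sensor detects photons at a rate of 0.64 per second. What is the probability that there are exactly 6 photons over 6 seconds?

Over the interval, μ = 0.64 × 6 = 3.84 (6 seconds).
P(N = 6) = e^(−μ) μ^6/6! = e^(−3.84) · 3.84^6/720 ≈ 0.0957.

0.0957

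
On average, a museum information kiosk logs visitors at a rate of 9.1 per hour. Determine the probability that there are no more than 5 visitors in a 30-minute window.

Over the interval, μ = 9.1 × 0.5 = 4.55 (a 30-minute window = 0.5 hours).
P(N ≤ 5) = Σ_{j=0}^{5} e^(−μ) μ^j/j! ≈ 0.6944.

0.6944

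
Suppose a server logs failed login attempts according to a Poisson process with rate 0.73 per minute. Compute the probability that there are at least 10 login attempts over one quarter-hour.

0.6540

Over the interval, μ = 0.73 × 15 = 10.95 (a quarter-hour = 15 minutes).
P(N ≥ 10) = 1 − P(N ≤ 9) = 1 − Σ_{j=0}^{9} e^(−μ) μ^j/j! ≈ 0.6540.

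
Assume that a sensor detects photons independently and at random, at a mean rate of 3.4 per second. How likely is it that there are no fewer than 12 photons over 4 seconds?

0.7048

Over the interval, μ = 3.4 × 4 = 13.6 (4 seconds).
P(N ≥ 12) = 1 − P(N ≤ 11) = 1 − Σ_{j=0}^{11} e^(−μ) μ^j/j! ≈ 0.7048.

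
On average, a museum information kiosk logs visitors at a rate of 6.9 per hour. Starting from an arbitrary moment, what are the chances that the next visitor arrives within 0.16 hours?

0.6685

Inter-arrival times are exponential with rate λ = 6.9 per hour.
P(T ≤ 0.16) = 1 − e^(−λt) = 1 − e^(−6.9 × 0.16) = 1 − e^(−1.104) ≈ 0.6685.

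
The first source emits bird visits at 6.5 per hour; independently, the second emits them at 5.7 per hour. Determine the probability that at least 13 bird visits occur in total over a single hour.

0.4469

Independent Poisson processes superpose: combined rate λ = 6.5 + 5.7 = 12.2 per hour.
So μ = 12.2.
P(N ≥ 13) = 1 − P(N ≤ 12) ≈ 0.4469.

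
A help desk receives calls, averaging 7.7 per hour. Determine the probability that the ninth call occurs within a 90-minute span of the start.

0.8132

Over the interval, μ = 7.7 × 1.5 = 11.55 (a 90-minute span = 1.5 hours).
The ninth arrival falls in the interval iff at least 9 events occur there: P(S_9 ≤ t) = P(N ≥ 9) = 1 − P(N ≤ 8) ≈ 0.8132.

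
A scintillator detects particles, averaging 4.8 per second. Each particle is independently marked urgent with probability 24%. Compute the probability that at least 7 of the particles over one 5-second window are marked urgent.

Thinning: the particles that are marked urgent themselves form a Poisson process with rate 0.24 × 4.8 = 1.152 per second.
Over the interval, μ = 1.152 × 5 = 5.76 (a 5-second window = 5 seconds).
P(N ≥ 7) = 1 − P(N ≤ 6) ≈ 0.3552.

0.3552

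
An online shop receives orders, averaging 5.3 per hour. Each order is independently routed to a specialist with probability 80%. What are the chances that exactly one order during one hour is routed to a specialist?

Thinning: the orders that are routed to a specialist themselves form a Poisson process with rate 0.8 × 5.3 = 4.24 per hour.
So μ = 4.24.
P(N = 1) = e^(−4.24) · 4.24^1/1! ≈ 0.0611.

0.0611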